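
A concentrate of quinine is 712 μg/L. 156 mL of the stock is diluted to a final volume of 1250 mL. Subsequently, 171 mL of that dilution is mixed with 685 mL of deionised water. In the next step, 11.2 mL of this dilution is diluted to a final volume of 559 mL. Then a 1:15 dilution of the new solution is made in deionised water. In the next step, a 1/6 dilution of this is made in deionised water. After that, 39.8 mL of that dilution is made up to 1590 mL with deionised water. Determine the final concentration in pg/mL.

Overall dilution factor = 8.013 × 5.006 × 49.91 × 15 × 6 × 39.95 = 7.20 × 10⁶.
712 μg/L / 7.20 × 10⁶ = 9.89 × 10⁻⁵ μg/L = 0.0989 pg/mL.

0.0989 pg/mL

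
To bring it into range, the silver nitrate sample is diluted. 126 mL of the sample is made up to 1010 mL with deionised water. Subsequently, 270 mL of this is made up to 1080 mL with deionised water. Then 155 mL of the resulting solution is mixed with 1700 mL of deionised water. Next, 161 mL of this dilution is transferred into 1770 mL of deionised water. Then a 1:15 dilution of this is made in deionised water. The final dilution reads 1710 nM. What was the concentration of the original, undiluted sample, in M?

Overall dilution factor = 8.016 × 4 × 11.97 × 11.99 × 15 = 6.90 × 10⁴.
Original = 1710 nM × 6.90 × 10⁴ = 1.18 × 10⁸ nM = 0.118 M.

0.118 M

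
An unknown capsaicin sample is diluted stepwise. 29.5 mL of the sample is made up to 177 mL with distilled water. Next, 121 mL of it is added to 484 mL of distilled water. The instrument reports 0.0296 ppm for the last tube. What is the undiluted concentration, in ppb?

888 ppb

Overall dilution factor = 6 × 5 = 30.0.
Original = 0.0296 ppm × 30.0 = 0.888 ppm = 888 ppb.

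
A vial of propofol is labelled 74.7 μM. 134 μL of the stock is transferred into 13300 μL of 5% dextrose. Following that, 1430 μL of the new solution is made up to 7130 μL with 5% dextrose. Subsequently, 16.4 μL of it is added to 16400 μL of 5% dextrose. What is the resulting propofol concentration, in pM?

Overall dilution factor = 100.3 × 4.986 × 1001 = 5.00 × 10⁵.
74.7 μM / 5.00 × 10⁵ = 1.49 × 10⁻⁴ μM = 149 pM.

149 pM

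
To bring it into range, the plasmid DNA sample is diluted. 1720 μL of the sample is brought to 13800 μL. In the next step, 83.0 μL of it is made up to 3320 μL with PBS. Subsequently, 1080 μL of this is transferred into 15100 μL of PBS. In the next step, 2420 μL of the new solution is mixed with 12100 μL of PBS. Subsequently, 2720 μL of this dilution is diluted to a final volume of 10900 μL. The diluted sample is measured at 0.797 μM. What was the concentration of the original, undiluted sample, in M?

Overall dilution factor = 8.023 × 40 × 14.98 × 6 × 4.007 = 1.16 × 10⁵.
Original = 0.797 μM × 1.16 × 10⁵ = 9.21 × 10⁴ μM = 0.0921 M.

0.0921 M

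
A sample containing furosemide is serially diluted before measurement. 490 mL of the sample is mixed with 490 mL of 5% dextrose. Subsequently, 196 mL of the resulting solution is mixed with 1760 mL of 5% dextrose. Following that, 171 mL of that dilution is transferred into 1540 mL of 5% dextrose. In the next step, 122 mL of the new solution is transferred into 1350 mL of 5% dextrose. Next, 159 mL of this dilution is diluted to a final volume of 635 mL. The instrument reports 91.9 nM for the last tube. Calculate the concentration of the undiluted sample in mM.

0.884 mM

Overall dilution factor = 2 × 9.980 × 10.01 × 12.07 × 3.994 = 9623.
Original = 91.9 nM × 9623 = 8.84 × 10⁵ nM = 0.884 mM.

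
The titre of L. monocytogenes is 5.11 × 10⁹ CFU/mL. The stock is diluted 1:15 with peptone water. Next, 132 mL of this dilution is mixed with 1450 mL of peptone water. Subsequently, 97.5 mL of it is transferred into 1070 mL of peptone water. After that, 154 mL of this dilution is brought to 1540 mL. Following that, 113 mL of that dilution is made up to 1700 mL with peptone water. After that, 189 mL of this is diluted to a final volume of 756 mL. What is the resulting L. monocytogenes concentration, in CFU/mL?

3940 CFU/mL

Overall dilution factor = 15 × 11.98 × 11.97 × 10 × 15.04 × 4 = 1.30 × 10⁶.
5.11 × 10⁹ CFU/mL / 1.30 × 10⁶ = 3940 CFU/mL.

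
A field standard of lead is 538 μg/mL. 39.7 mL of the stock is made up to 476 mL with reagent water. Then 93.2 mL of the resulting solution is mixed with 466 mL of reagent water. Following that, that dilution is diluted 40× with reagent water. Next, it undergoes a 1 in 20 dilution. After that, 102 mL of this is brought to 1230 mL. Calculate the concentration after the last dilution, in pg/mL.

775 pg/mL

Overall dilution factor = 11.99 × 6 × 40 × 20 × 12.06 = 6.94 × 10⁵.
538 μg/mL / 6.94 × 10⁵ = 7.75 × 10⁻⁴ μg/mL = 775 pg/mL.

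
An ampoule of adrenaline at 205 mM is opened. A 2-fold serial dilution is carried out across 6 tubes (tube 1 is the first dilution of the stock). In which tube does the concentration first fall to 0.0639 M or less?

tube 2

Tube n has concentration 205 mM / 2ⁿ.
Need 2ⁿ ≥ 205 mM / 0.0639 M = 3.21, so n ≥ 1.68.
First such tube: n = 2.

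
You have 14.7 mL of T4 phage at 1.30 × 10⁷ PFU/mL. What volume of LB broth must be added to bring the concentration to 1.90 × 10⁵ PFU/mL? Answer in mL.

991 mL

V₂ = C₁V₁/C₂ = 1.30 × 10⁷ × 14.7 / 1.90 × 10⁵ = 1006 mL.
Diluent to add = V₂ − V₁ = 1006 − 14.7 = 991 mL.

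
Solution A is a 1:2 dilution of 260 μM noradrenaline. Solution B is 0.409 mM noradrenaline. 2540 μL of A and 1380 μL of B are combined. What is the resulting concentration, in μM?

228 μM

C_A = 260 μM / 2 = 130 μM.
C_B = 0.409 mM = 409 μM.
C_mix = (C_A·V_A + C_B·V_B)/(V_A + V_B) = (130×2540 + 409×1380) / 3920 = 228 μM.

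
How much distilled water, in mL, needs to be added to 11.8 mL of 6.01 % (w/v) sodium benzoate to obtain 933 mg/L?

748 mL

933 mg/L = 0.0933 % (w/v).
V₂ = C₁V₁/C₂ = 6.01 × 11.8 / 0.0933 = 760 mL.
Diluent to add = V₂ − V₁ = 760 − 11.8 = 748 mL.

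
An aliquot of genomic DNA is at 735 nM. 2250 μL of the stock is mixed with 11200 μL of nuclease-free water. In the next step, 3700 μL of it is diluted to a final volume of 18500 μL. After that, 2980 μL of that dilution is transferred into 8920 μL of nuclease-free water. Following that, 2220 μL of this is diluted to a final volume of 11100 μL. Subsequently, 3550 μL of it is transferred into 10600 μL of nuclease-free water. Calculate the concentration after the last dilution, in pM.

309 pM

Overall dilution factor = 5.978 × 5 × 3.993 × 5 × 3.986 = 2379.
735 nM / 2379 = 0.309 nM = 309 pM.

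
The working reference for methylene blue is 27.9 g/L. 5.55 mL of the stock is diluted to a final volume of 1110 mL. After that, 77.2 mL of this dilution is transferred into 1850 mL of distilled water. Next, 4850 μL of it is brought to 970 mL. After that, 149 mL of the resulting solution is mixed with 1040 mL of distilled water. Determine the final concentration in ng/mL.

Overall dilution factor = 200 × 24.96 × 200 × 7.980 = 7.97 × 10⁶.
27.9 g/L / 7.97 × 10⁶ = 3.50 × 10⁻⁶ g/L = 3.50 ng/mL.

3.50 ng/mL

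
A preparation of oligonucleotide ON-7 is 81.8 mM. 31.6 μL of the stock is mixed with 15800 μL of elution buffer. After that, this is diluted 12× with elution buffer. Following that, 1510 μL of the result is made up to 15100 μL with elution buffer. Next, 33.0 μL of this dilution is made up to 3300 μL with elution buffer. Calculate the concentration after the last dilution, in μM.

0.0136 μM

Overall dilution factor = 501 × 12 × 10 × 100 = 6.01 × 10⁶.
81.8 mM / 6.01 × 10⁶ = 1.36 × 10⁻⁵ mM = 0.0136 μM.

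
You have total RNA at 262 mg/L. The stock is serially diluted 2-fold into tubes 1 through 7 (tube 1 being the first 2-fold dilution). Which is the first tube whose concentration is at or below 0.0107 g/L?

Tube n has concentration 262 mg/L / 2ⁿ.
Need 2ⁿ ≥ 262 mg/L / 0.0107 g/L = 24.5, so n ≥ 4.61.
First such tube: n = 5.

tube 5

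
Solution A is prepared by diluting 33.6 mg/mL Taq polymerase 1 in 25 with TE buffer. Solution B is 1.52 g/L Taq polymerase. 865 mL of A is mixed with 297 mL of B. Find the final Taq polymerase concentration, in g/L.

C_A = 33.6 mg/mL / 25 = 1.34 mg/mL.
C_B = 1.52 g/L = 1.52 mg/mL.
C_mix = (C_A·V_A + C_B·V_B)/(V_A + V_B) = (1.34×865 + 1.52×297) / 1162 = 1.39 mg/mL = 1.39 g/L.

1.39 g/L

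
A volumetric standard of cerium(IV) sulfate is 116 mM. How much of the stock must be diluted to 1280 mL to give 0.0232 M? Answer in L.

0.256 L

0.0232 M = 23.2 mM.
V₁ = C₂V₂/C₁ = 23.2 × 1280 / 116 = 256 mL = 0.256 L.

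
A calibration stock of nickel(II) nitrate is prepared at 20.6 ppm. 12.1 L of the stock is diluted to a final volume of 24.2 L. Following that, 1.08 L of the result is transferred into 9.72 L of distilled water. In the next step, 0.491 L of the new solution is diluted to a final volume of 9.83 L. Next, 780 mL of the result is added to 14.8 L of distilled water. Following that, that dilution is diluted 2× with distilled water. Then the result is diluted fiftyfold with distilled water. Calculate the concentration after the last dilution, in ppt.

25.8 ppt

Overall dilution factor = 2 × 10 × 20.02 × 19.97 × 2 × 50 = 8.00 × 10⁵.
20.6 ppm / 8.00 × 10⁵ = 2.58 × 10⁻⁵ ppm = 25.8 ppt.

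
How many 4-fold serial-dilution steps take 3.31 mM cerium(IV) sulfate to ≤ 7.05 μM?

Need 4ⁿ ≥ 470, so n ≥ log(470)/log(4) = 4.44.
Minimum whole steps: n = 5.

5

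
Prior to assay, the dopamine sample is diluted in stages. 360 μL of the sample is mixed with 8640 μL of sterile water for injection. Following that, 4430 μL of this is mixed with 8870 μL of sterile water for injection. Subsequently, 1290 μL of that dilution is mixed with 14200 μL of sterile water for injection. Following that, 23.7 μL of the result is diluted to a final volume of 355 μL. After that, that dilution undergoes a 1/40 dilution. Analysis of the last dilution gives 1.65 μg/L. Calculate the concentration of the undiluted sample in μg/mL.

891 μg/mL

Overall dilution factor = 25 × 3.002 × 12.01 × 14.98 × 40 = 5.40 × 10⁵.
Original = 1.65 μg/L × 5.40 × 10⁵ = 8.91 × 10⁵ μg/L = 891 μg/mL.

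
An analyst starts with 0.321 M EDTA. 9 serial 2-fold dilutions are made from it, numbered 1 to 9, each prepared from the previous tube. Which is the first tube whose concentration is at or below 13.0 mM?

tube 5

Tube n has concentration 0.321 M / 2ⁿ.
Need 2ⁿ ≥ 0.321 M / 13.0 mM = 24.7, so n ≥ 4.63.
First such tube: n = 5.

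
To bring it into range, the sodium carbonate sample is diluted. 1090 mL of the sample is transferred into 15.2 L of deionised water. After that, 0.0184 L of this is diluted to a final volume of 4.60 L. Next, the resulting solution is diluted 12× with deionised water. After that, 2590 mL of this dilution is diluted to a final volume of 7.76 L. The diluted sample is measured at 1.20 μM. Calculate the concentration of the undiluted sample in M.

Overall dilution factor = 14.94 × 250 × 12 × 2.996 = 1.34 × 10⁵.
Original = 1.20 μM × 1.34 × 10⁵ = 1.61 × 10⁵ μM = 0.161 M.

0.161 M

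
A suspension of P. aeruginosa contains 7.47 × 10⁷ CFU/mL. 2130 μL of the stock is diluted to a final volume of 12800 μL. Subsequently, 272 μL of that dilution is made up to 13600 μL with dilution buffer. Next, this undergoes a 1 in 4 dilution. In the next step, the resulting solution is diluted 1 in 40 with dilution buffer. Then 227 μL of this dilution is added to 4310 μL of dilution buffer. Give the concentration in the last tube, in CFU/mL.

77.7 CFU/mL

Overall dilution factor = 6.009 × 50 × 4 × 40 × 19.99 = 9.61 × 10⁵.
7.47 × 10⁷ CFU/mL / 9.61 × 10⁵ = 77.7 CFU/mL.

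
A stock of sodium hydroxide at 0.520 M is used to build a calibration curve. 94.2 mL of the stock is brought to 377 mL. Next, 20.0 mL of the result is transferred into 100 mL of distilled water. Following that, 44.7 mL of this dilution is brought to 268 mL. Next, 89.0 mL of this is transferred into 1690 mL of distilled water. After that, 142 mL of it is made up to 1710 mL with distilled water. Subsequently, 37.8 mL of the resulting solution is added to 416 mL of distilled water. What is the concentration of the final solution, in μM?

1.25 μM

Overall dilution factor = 4.002 × 6 × 5.996 × 19.99 × 12.04 × 12.01 = 4.16 × 10⁵.
0.520 M / 4.16 × 10⁵ = 1.25 × 10⁻⁶ M = 1.25 μM.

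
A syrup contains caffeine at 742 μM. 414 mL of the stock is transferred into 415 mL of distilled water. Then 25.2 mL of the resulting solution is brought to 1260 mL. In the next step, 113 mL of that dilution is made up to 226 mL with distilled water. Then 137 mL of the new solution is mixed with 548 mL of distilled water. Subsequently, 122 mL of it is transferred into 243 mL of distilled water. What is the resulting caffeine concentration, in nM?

Overall dilution factor = 2.002 × 50 × 2 × 5 × 2.992 = 2995.
742 μM / 2995 = 0.248 μM = 248 nM.

248 nM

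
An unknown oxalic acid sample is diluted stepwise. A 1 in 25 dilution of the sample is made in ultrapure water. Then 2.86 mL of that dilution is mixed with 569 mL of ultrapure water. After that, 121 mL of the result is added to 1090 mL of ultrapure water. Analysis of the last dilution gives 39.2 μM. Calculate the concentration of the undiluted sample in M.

1.96 M

Overall dilution factor = 25 × 200.0 × 10.01 = 5.00 × 10⁴.
Original = 39.2 μM × 5.00 × 10⁴ = 1.96 × 10⁶ μM = 1.96 M.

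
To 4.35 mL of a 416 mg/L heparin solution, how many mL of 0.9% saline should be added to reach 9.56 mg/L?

V₂ = C₁V₁/C₂ = 416 × 4.35 / 9.56 = 189 mL.
Diluent to add = V₂ − V₁ = 189 − 4.35 = 185 mL.

185 mL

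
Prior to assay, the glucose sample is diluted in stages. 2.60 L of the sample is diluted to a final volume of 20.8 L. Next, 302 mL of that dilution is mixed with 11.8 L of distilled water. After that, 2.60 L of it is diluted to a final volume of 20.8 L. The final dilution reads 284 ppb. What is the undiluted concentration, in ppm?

Overall dilution factor = 8 × 40.07 × 8 = 2565.
Original = 284 ppb × 2565 = 7.28 × 10⁵ ppb = 728 ppm.

728 ppm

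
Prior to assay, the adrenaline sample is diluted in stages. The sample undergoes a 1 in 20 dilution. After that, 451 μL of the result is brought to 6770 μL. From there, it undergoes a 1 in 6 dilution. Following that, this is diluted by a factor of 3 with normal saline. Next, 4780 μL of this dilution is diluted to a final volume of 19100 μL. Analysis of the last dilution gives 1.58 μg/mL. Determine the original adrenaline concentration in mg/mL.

34.1 mg/mL

Overall dilution factor = 20 × 15.01 × 6 × 3 × 3.996 = 2.16 × 10⁴.
Original = 1.58 μg/mL × 2.16 × 10⁴ = 3.41 × 10⁴ μg/mL = 34.1 mg/mL.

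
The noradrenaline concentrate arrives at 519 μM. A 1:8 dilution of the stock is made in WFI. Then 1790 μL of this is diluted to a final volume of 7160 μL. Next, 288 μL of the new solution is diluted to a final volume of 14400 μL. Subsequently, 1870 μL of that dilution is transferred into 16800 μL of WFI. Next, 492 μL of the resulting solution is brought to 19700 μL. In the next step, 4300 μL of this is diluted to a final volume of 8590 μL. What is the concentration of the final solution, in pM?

Overall dilution factor = 8 × 4 × 50 × 9.984 × 40.04 × 1.998 = 1.28 × 10⁶.
519 μM / 1.28 × 10⁶ = 4.06 × 10⁻⁴ μM = 406 pM.

406 pM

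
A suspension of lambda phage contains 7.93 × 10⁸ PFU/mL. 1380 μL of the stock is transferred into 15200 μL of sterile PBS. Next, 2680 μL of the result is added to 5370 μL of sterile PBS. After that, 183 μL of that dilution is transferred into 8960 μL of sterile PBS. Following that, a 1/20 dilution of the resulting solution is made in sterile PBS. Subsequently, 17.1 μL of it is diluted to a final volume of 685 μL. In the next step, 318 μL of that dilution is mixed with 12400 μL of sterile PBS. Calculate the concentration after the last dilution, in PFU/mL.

Overall dilution factor = 12.01 × 3.004 × 49.96 × 20 × 40.06 × 39.99 = 5.78 × 10⁷.
7.93 × 10⁸ PFU/mL / 5.78 × 10⁷ = 13.7 PFU/mL.

13.7 PFU/mL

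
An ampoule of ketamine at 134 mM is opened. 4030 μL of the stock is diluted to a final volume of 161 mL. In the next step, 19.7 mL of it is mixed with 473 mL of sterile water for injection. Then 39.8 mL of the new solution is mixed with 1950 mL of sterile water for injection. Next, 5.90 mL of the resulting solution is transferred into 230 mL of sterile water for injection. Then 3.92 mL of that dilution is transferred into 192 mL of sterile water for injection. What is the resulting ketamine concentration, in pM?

1340 pM

Overall dilution factor = 39.95 × 25.01 × 49.99 × 39.98 × 49.98 = 9.98 × 10⁷.
134 mM / 9.98 × 10⁷ = 1.34 × 10⁻⁶ mM = 1340 pM.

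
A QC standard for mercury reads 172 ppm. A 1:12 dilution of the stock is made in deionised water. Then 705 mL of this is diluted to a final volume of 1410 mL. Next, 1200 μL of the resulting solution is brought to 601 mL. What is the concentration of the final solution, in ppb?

14.3 ppb

Overall dilution factor = 12 × 2 × 500.8 = 1.20 × 10⁴.
172 ppm / 1.20 × 10⁴ = 0.0143 ppm = 14.3 ppb.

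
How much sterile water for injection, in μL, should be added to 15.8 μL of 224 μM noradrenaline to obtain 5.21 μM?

V₂ = C₁V₁/C₂ = 224 × 15.8 / 5.21 = 679 μL.
Diluent to add = V₂ − V₁ = 679 − 15.8 = 664 μL.

664 μL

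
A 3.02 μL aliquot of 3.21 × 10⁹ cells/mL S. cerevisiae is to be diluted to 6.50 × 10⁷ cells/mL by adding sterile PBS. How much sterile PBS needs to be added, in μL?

146 μL

V₂ = C₁V₁/C₂ = 3.21 × 10⁹ × 3.02 / 6.50 × 10⁷ = 149 μL.
Diluent to add = V₂ − V₁ = 149 − 3.02 = 146 μL.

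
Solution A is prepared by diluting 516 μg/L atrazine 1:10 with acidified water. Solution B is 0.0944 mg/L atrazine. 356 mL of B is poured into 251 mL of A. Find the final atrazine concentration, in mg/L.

C_A = 516 μg/L / 10 = 51.6 μg/L.
C_B = 0.0944 mg/L = 94.4 μg/L.
C_mix = (C_A·V_A + C_B·V_B)/(V_A + V_B) = (51.6×251 + 94.4×356) / 607.0 = 76.7 μg/L = 0.0767 mg/L.

0.0767 mg/L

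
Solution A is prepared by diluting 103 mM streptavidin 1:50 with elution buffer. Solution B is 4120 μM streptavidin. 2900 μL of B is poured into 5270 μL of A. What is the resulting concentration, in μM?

C_A = 103 mM / 50 = 2.06 mM.
C_B = 4120 μM = 4.12 mM.
C_mix = (C_A·V_A + C_B·V_B)/(V_A + V_B) = (2.06×5270 + 4.12×2900) / 8170 = 2.79 mM = 2790 μM.

2790 μM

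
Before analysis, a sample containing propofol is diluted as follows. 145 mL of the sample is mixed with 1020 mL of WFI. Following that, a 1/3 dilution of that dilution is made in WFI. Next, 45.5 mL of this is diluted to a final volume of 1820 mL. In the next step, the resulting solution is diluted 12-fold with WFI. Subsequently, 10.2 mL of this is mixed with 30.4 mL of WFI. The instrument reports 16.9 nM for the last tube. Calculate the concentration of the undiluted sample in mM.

0.778 mM

Overall dilution factor = 8.034 × 3 × 40 × 12 × 3.980 = 4.61 × 10⁴.
Original = 16.9 nM × 4.61 × 10⁴ = 7.78 × 10⁵ nM = 0.778 mM.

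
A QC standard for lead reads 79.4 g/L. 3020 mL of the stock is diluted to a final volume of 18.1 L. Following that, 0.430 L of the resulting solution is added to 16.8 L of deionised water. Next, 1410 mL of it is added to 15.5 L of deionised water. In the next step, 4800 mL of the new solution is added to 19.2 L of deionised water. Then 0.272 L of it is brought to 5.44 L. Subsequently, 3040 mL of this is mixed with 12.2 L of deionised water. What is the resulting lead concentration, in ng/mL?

Overall dilution factor = 5.993 × 40.07 × 11.99 × 5 × 20 × 5.013 = 1.44 × 10⁶.
79.4 g/L / 1.44 × 10⁶ = 5.50 × 10⁻⁵ g/L = 55.0 ng/mL.

55.0 ng/mL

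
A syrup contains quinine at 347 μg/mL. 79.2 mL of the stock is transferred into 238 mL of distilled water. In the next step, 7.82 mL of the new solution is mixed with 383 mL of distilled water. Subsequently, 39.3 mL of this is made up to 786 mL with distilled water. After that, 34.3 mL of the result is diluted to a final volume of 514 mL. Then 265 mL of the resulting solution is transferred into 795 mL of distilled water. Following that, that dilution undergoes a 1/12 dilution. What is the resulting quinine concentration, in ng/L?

Overall dilution factor = 4.005 × 49.98 × 20 × 14.99 × 4 × 12 = 2.88 × 10⁶.
347 μg/mL / 2.88 × 10⁶ = 1.21 × 10⁻⁴ μg/mL = 121 ng/L.

121 ng/L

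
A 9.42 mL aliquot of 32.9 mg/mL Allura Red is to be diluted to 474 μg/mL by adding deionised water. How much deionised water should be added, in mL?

644 mL

474 μg/mL = 0.474 mg/mL.
V₂ = C₁V₁/C₂ = 32.9 × 9.42 / 0.474 = 654 mL.
Diluent to add = V₂ − V₁ = 654 − 9.42 = 644 mL.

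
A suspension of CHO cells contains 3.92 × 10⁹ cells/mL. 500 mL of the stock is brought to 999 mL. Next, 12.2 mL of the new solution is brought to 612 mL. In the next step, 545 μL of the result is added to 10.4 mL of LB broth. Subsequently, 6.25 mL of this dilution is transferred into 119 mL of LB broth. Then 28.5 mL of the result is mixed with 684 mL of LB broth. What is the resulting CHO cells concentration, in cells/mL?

Overall dilution factor = 1.998 × 50.16 × 20.08 × 20.04 × 25 = 1.01 × 10⁶.
3.92 × 10⁹ cells/mL / 1.01 × 10⁶ = 3890 cells/mL.

3890 cells/mL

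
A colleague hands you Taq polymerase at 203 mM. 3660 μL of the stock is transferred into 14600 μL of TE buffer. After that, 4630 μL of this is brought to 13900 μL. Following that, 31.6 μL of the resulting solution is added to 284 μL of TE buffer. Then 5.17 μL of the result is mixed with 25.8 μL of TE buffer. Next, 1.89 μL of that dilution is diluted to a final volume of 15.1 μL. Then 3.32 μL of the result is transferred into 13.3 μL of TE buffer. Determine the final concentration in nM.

5660 nM

Overall dilution factor = 4.989 × 3.002 × 9.987 × 5.990 × 7.989 × 5.006 = 3.58 × 10⁴.
203 mM / 3.58 × 10⁴ = 5.66 × 10⁻³ mM = 5660 nM.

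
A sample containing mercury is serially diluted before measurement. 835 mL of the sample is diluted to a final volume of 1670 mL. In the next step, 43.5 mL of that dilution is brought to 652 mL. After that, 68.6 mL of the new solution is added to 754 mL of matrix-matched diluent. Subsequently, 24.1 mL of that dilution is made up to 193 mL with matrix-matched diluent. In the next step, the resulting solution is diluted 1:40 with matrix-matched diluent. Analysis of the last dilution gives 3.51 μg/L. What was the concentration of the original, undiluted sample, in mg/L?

404 mg/L

Overall dilution factor = 2 × 14.99 × 11.99 × 8.008 × 40 = 1.15 × 10⁵.
Original = 3.51 μg/L × 1.15 × 10⁵ = 4.04 × 10⁵ μg/L = 404 mg/L.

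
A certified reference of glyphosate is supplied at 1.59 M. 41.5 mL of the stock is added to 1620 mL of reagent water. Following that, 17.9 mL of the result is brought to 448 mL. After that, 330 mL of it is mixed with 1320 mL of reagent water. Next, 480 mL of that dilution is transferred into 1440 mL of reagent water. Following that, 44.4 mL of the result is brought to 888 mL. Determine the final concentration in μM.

3.97 μM

Overall dilution factor = 40.04 × 25.03 × 5 × 4 × 20 = 4.01 × 10⁵.
1.59 M / 4.01 × 10⁵ = 3.97 × 10⁻⁶ M = 3.97 μM.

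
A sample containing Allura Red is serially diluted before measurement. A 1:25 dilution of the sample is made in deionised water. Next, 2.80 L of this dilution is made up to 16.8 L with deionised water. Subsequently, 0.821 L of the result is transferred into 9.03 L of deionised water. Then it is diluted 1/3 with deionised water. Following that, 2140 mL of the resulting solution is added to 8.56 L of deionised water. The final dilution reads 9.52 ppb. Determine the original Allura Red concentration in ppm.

257 ppm

Overall dilution factor = 25 × 6 × 12.00 × 3 × 5 = 2.70 × 10⁴.
Original = 9.52 ppb × 2.70 × 10⁴ = 2.57 × 10⁵ ppb = 257 ppm.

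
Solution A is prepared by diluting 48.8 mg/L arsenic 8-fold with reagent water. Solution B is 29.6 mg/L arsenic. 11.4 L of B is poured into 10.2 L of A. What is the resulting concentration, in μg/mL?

18.5 μg/mL

C_A = 48.8 mg/L / 8 = 6.10 mg/L.
C_mix = (C_A·V_A + C_B·V_B)/(V_A + V_B) = (6.10×10.2 + 29.6×11.4) / 21.60 = 18.5 mg/L = 18.5 μg/mL.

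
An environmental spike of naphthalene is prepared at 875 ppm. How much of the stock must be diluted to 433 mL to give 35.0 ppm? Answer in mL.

V₁ = C₂V₂/C₁ = 35.0 × 433 / 875 = 17.3 mL.

17.3 mL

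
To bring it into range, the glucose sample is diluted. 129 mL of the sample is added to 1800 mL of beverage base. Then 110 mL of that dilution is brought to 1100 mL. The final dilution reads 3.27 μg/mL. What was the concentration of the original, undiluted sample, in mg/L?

Overall dilution factor = 14.95 × 10 = 150.
Original = 3.27 μg/mL × 150 = 489 μg/mL = 489 mg/L.

489 mg/L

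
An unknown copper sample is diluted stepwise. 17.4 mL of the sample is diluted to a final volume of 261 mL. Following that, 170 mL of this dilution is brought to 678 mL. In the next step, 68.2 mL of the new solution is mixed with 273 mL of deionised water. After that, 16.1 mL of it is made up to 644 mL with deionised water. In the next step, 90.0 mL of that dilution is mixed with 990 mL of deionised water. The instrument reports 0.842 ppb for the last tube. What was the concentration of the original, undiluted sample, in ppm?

121 ppm

Overall dilution factor = 15 × 3.988 × 5.003 × 40 × 12 = 1.44 × 10⁵.
Original = 0.842 ppb × 1.44 × 10⁵ = 1.21 × 10⁵ ppb = 121 ppm.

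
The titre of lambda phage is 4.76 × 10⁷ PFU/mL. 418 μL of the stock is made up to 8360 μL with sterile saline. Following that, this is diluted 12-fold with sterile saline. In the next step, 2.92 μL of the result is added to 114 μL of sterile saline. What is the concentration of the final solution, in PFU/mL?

Overall dilution factor = 20 × 12 × 40.04 = 9610.
4.76 × 10⁷ PFU/mL / 9610 = 4950 PFU/mL.

4950 PFU/mL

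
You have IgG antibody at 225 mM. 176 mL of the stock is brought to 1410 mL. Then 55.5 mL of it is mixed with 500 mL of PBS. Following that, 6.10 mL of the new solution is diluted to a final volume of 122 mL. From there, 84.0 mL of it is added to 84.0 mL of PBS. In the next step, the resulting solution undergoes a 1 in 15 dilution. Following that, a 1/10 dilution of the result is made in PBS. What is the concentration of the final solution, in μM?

Overall dilution factor = 8.011 × 10.01 × 20 × 2 × 15 × 10 = 4.81 × 10⁵.
225 mM / 4.81 × 10⁵ = 4.68 × 10⁻⁴ mM = 0.468 μM.

0.468 μM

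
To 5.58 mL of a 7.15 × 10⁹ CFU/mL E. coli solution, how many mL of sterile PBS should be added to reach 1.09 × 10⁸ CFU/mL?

360 mL

V₂ = C₁V₁/C₂ = 7.15 × 10⁹ × 5.58 / 1.09 × 10⁸ = 366 mL.
Diluent to add = V₂ − V₁ = 366 − 5.58 = 360 mL.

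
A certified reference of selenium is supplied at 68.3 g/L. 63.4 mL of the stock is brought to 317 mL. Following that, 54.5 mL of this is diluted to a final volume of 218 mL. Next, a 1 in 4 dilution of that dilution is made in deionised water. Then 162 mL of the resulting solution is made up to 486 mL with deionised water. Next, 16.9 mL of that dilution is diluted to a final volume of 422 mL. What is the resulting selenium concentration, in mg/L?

11.4 mg/L

Overall dilution factor = 5 × 4 × 4 × 3 × 24.97 = 5993.
68.3 g/L / 5993 = 0.0114 g/L = 11.4 mg/L.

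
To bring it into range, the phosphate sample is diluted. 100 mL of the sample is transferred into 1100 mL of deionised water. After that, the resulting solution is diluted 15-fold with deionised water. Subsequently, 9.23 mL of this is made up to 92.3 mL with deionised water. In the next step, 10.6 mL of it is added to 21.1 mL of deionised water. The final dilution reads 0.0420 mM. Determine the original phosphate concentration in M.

Overall dilution factor = 12 × 15 × 10 × 2.991 = 5383.
Original = 0.0420 mM × 5383 = 226 mM = 0.226 M.

0.226 M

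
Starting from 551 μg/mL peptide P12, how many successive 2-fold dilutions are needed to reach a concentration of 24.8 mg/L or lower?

5

Need 2ⁿ ≥ 22.2, so n ≥ log(22.2)/log(2) = 4.47.
Minimum whole steps: n = 5.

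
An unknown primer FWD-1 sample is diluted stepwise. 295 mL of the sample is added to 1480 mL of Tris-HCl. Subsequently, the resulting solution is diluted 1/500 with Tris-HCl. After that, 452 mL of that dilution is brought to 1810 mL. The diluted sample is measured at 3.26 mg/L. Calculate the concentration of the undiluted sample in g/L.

39.3 g/L

Overall dilution factor = 6.017 × 500 × 4.004 = 1.20 × 10⁴.
Original = 3.26 mg/L × 1.20 × 10⁴ = 3.93 × 10⁴ mg/L = 39.3 g/L.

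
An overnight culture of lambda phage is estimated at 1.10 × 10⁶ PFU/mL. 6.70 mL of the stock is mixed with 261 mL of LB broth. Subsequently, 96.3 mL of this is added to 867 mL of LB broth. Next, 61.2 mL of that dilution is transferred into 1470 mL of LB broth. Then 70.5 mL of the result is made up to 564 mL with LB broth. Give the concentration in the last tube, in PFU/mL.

Overall dilution factor = 39.96 × 10.00 × 25.02 × 8 = 8.00 × 10⁴.
1.10 × 10⁶ PFU/mL / 8.00 × 10⁴ = 13.8 PFU/mL.

13.8 PFU/mL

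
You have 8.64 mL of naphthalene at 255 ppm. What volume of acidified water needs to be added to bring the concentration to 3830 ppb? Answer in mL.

567 mL

3830 ppb = 3.83 ppm.
V₂ = C₁V₁/C₂ = 255 × 8.64 / 3.83 = 575 mL.
Diluent to add = V₂ − V₁ = 575 − 8.64 = 567 mL.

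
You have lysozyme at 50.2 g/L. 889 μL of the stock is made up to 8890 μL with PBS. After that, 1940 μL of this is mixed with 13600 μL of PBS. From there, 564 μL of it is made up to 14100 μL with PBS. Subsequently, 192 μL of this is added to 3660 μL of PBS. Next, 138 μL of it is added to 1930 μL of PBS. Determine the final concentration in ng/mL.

83.4 ng/mL

Overall dilution factor = 10 × 8.010 × 25 × 20.06 × 14.99 = 6.02 × 10⁵.
50.2 g/L / 6.02 × 10⁵ = 8.34 × 10⁻⁵ g/L = 83.4 ng/mL.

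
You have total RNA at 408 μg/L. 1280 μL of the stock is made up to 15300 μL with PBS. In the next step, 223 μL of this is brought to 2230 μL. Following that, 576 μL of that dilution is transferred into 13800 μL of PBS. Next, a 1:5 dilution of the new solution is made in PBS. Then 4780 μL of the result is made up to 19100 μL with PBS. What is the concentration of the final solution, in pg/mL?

6.85 pg/mL

Overall dilution factor = 11.95 × 10 × 24.96 × 5 × 3.996 = 5.96 × 10⁴.
408 μg/L / 5.96 × 10⁴ = 6.85 × 10⁻³ μg/L = 6.85 pg/mL.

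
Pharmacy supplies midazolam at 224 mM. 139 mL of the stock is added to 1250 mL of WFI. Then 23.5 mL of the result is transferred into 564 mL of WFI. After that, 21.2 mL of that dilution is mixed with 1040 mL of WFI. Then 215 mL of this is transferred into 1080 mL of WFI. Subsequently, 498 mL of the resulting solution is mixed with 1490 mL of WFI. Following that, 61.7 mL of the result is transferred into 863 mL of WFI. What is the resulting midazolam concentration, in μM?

Overall dilution factor = 9.993 × 25 × 50.06 × 6.023 × 3.992 × 14.99 = 4.51 × 10⁶.
224 mM / 4.51 × 10⁶ = 4.97 × 10⁻⁵ mM = 0.0497 μM.

0.0497 μM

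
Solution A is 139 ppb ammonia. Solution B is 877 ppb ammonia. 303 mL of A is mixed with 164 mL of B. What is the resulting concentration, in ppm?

C_mix = (C_A·V_A + C_B·V_B)/(V_A + V_B) = (139×303 + 877×164) / 467.0 = 398 ppb = 0.398 ppm.

0.398 ppm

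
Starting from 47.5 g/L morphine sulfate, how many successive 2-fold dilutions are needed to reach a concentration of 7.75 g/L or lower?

3

Need 2ⁿ ≥ 6.13, so n ≥ log(6.13)/log(2) = 2.62.
Minimum whole steps: n = 3.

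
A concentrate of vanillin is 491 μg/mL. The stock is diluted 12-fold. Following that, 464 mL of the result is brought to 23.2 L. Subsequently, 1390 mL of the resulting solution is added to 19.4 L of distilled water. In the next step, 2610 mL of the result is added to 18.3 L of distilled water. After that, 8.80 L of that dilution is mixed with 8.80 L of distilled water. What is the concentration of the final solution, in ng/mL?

3.41 ng/mL

Overall dilution factor = 12 × 50 × 14.96 × 8.011 × 2 = 1.44 × 10⁵.
491 μg/mL / 1.44 × 10⁵ = 3.41 × 10⁻³ μg/mL = 3.41 ng/mL.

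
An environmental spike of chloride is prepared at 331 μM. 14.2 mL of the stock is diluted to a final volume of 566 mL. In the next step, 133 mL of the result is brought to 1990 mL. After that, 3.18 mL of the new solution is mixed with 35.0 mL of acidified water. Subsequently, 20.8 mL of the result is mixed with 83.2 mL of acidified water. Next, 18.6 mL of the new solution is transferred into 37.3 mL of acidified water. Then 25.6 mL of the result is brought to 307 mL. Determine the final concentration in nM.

0.257 nM

Overall dilution factor = 39.86 × 14.96 × 12.01 × 5 × 3.005 × 11.99 = 1.29 × 10⁶.
331 μM / 1.29 × 10⁶ = 2.57 × 10⁻⁴ μM = 0.257 nM.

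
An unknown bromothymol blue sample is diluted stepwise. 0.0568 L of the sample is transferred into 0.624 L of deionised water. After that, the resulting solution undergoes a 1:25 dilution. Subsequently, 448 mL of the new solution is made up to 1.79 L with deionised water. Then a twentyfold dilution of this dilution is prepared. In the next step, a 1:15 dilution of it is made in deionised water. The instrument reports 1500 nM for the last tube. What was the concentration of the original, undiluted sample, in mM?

Overall dilution factor = 11.99 × 25 × 3.996 × 20 × 15 = 3.59 × 10⁵.
Original = 1500 nM × 3.59 × 10⁵ = 5.39 × 10⁸ nM = 539 mM.

539 mM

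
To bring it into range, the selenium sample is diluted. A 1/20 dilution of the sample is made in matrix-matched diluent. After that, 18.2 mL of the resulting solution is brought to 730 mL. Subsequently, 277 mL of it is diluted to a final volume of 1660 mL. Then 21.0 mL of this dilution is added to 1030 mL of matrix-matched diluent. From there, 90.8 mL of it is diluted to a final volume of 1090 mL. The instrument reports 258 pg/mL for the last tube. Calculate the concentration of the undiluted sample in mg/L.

745 mg/L

Overall dilution factor = 20 × 40.11 × 5.993 × 50.05 × 12.00 = 2.89 × 10⁶.
Original = 258 pg/mL × 2.89 × 10⁶ = 7.45 × 10⁸ pg/mL = 745 mg/L.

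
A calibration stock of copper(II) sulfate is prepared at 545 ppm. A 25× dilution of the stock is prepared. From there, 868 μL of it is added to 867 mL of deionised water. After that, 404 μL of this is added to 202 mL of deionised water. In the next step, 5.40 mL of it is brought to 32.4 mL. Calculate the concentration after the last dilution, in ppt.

7.25 ppt

Overall dilution factor = 25 × 999.8 × 501 × 6 = 7.51 × 10⁷.
545 ppm / 7.51 × 10⁷ = 7.25 × 10⁻⁶ ppm = 7.25 ppt.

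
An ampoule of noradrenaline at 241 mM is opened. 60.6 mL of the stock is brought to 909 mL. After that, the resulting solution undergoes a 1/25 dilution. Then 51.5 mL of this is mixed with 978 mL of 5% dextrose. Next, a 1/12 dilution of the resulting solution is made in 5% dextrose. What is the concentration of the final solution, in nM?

2680 nM

Overall dilution factor = 15 × 25 × 19.99 × 12 = 9.00 × 10⁴.
241 mM / 9.00 × 10⁴ = 2.68 × 10⁻³ mM = 2680 nM.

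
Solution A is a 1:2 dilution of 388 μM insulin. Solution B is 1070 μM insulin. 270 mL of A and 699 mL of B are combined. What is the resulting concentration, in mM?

0.826 mM

C_A = 388 μM / 2 = 194 μM.
C_mix = (C_A·V_A + C_B·V_B)/(V_A + V_B) = (194×270 + 1070×699) / 969.0 = 826 μM = 0.826 mM.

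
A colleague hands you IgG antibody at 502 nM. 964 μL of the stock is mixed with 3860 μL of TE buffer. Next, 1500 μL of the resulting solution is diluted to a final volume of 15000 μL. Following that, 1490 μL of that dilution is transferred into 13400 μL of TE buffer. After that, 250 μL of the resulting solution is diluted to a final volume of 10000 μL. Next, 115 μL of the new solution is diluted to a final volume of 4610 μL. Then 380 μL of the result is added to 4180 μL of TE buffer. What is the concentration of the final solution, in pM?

Overall dilution factor = 5.004 × 10 × 9.993 × 40 × 40.09 × 12 = 9.62 × 10⁶.
502 nM / 9.62 × 10⁶ = 5.22 × 10⁻⁵ nM = 0.0522 pM.

0.0522 pM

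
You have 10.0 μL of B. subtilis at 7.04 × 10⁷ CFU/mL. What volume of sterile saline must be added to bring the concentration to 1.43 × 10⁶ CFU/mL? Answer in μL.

V₂ = C₁V₁/C₂ = 7.04 × 10⁷ × 10.0 / 1.43 × 10⁶ = 492 μL.
Diluent to add = V₂ − V₁ = 492 − 10.0 = 482 μL.

482 μL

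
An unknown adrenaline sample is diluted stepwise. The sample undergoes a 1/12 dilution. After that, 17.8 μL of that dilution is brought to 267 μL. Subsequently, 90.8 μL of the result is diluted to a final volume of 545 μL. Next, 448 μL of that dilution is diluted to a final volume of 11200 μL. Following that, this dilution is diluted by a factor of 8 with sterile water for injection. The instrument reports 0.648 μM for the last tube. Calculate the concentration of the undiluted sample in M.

0.140 M

Overall dilution factor = 12 × 15 × 6.002 × 25 × 8 = 2.16 × 10⁵.
Original = 0.648 μM × 2.16 × 10⁵ = 1.40 × 10⁵ μM = 0.140 M.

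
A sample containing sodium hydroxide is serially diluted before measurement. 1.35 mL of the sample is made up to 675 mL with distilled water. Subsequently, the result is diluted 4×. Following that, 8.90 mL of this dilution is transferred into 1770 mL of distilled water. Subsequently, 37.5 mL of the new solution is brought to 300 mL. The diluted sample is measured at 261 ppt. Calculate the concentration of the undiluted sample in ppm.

835 ppm

Overall dilution factor = 500 × 4 × 199.9 × 8 = 3.20 × 10⁶.
Original = 261 ppt × 3.20 × 10⁶ = 8.35 × 10⁸ ppt = 835 ppm.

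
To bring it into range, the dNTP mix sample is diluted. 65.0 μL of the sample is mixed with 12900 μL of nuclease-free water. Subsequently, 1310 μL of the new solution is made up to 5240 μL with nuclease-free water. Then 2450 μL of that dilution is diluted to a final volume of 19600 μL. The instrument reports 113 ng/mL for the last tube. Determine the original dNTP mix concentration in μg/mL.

721 μg/mL

Overall dilution factor = 199.5 × 4 × 8 = 6383.
Original = 113 ng/mL × 6383 = 7.21 × 10⁵ ng/mL = 721 μg/mL.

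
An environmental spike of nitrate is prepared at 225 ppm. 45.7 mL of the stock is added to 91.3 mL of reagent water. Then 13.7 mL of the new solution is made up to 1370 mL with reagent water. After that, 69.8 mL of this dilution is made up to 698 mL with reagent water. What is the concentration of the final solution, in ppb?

75.1 ppb

Overall dilution factor = 2.998 × 100 × 10 = 2998.
225 ppm / 2998 = 0.0751 ppm = 75.1 ppb.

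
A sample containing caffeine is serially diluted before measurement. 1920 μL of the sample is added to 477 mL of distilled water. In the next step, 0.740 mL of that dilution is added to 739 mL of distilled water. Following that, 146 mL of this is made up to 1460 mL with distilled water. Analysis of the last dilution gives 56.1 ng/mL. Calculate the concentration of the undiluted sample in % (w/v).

14.0 % (w/v)

Overall dilution factor = 249.4 × 999.6 × 10 = 2.49 × 10⁶.
Original = 56.1 ng/mL × 2.49 × 10⁶ = 1.40 × 10⁸ ng/mL = 14.0 % (w/v).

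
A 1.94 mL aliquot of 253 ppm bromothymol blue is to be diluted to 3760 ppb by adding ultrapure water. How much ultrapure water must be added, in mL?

129 mL

3760 ppb = 3.76 ppm.
V₂ = C₁V₁/C₂ = 253 × 1.94 / 3.76 = 131 mL.
Diluent to add = V₂ − V₁ = 131 − 1.94 = 129 mL.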